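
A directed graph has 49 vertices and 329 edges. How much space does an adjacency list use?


Adjacency list: one list head per vertex + one entry per edge
Vertex heads: 49
Edge entries: 329
Total = 49 + 329 = 378


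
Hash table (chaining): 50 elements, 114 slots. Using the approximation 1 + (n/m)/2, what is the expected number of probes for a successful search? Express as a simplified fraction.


Computing expected probes:
alpha = 50/114
= 1 + alpha/2
= 1 + 50/(2*114)
= (2*114 + 50) / (2*114)
= 278/228 = 139/114


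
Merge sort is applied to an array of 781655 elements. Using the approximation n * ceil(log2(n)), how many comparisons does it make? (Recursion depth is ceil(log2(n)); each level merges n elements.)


Merge sort divides the array into halves recursively.
Number of levels = ceil(log2(781655)) = 20
At each level, approximately n = 781655 comparisons are needed for merging.
Total comparisons ~ n * ceil(log2(n)) = 781655 * 20 = 15633100


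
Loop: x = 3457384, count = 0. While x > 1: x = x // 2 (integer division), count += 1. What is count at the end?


The variable x halves each step:
x = 3457384 -> 1728692 -> 864346 -> 432173 -> 216086 -> 108043 -> 54021 -> 27010 -> 13505 -> 6752 -> 3376 -> 1688 -> 844 -> 422 -> 211 -> 105 -> 52 -> 26 -> 13 -> 6 -> 3 -> 1
Number of halvings = floor(log2(3457384)) = 21


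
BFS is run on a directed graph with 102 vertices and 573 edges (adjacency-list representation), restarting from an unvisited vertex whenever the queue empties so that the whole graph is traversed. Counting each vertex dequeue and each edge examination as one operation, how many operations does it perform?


A full BFS traversal dequeues each vertex exactly once and examines each directed edge exactly once.
V = 102 (vertex processing cost)
E = 573 (edge examination cost)
Total operations proportional to V + E = 102 + 573 = 675


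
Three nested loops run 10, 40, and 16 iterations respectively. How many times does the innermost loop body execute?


Loop 1 (outermost): 10 iterations
Loop 2 (middle): 40 iterations per outer
Loop 3 (innermost): 16 iterations per middle
Total = 10 * 40 * 16 = 6400


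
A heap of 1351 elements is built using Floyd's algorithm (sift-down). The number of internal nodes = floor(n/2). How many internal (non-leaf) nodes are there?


Leaf nodes occupy roughly half the array.
Sift-down is called for each internal node, starting from the last one.
Internal nodes = floor(n/2) = floor(1351/2) = 675


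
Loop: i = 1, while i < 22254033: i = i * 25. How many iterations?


i multiplies by 25 each step:
i = 1 -> 25 -> 625 -> 15625 -> 390625 -> 9765625 -> 244140625 (stop)
Iterations = ceil(log_25(22254033)) = 6


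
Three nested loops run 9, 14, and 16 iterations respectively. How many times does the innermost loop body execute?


Loop 1 (outermost): 9 iterations
Loop 2 (middle): 14 iterations per outer
Loop 3 (innermost): 16 iterations per middle
Total = 9 * 14 * 16 = 2016


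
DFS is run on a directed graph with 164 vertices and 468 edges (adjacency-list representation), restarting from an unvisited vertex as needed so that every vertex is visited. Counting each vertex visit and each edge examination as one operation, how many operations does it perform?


A full DFS traversal processes each vertex exactly once (push/pop on stack).
Each directed edge is examined once.
V = 164, E = 468
V + E = 632


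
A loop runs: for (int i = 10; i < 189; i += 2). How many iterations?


Loop starts at i = 10, increments by 2, stops when i >= 189.
Number of iterations = ceil((189 - 10) / 2)
= ceil(179 / 2)
= 90


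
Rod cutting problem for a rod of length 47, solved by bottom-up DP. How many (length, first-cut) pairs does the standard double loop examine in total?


For each subproblem length i = 1..47, the inner loop considers i possible first cuts.
Total = 1 + 2 + ... + 47
= 47*(47+1)/2
= 47*48/2 = 1128


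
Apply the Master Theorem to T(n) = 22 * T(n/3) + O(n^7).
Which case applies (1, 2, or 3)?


The Master Theorem: T(n) = a*T(n/b) + O(n^c)
  a = 22, b = 3, c = 7
log_b(a) = log_3(22) ~ 2.814
Compare b^c with a: 3^7 = 2187 > 22, so c > log_b(a).
Since c > log_b(a), Case 3 applies.
T(n) = O(n^7)
Master Theorem case = 3


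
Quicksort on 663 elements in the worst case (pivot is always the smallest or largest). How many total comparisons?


In the worst case, each partition step picks the worst pivot:
  Partition 1: 662 comparisons (n-1 elements to compare)
  Partition 2: 661 comparisons
  Partition 3: 660 comparisons
  Partition 4: 659 comparisons
  Partition 5: 658 comparisons
  ...
  Last partition: 0 comparisons
Total = (n-1) + (n-2) + ... + 1 + 0 = n*(n-1)/2
= 663*662/2 = 219453


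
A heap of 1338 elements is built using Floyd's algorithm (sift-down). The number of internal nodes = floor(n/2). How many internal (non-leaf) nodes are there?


Leaf nodes occupy roughly half the array.
Sift-down is called for each internal node, starting from the last one.
Internal nodes = floor(n/2) = floor(1338/2) = 669


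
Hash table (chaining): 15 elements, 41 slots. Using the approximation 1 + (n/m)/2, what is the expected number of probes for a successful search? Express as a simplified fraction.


Computing expected probes:
alpha = 15/41
= 1 + alpha/2
= 1 + 15/(2*41)
= (2*41 + 15) / (2*41)
= 97/82


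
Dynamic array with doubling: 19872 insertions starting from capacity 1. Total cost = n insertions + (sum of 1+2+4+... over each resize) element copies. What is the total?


n = 19872
Insertion costs: 19872
Resizes copy 1, 2, 4, ... up to the largest power of 2 that is <= n-1 = 19871, i.e. 16384.
Copy costs = 1 + 2 + 4 + 8 + 16 + 32 + 64 + 128 + 256 + 512 + 1024 + 2048 + 4096 + 8192 + 16384 = 32767
Total = 19872 + 32767 = 52639


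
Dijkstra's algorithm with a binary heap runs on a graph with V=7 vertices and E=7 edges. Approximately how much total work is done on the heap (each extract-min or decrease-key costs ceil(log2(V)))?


Dijkstra with a binary heap: each vertex is extracted once, each edge may relax once.
Each heap operation costs O(log V).
V + E = 7 + 7 = 14
ceil(log2(7)) = 3 (since 2^2 = 4 < 7 <= 8 = 2^3)
Total heap work = (V+E) * ceil(log2(V)) = 14 * 3 = 42


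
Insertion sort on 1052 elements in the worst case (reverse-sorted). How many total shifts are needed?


In the worst case (reverse-sorted), each element shifts past all previous:
  Element 1: 1 shifts
  Element 2: 2 shifts
  Element 3: 3 shifts
  Element 4: 4 shifts
  Element 5: 5 shifts
  ...
  Element 1051: 1051 shifts
Total = 1 + 2 + ... + 1051
= 1052*(1052-1)/2 = 552826


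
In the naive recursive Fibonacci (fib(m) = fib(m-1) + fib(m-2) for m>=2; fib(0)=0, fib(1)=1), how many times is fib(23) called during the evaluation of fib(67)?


Let N(m) = number of times fib(m) is called while evaluating fib(67).
N(67) = 1 (the initial call).
N(66) = 1 (only fib(67) calls it).
For 1 <= m <= 65: fib(m) is called by fib(m+1) and fib(m+2), so
  N(m) = N(m+1) + N(m+2).
fib(0) is called only by fib(2), so N(0) = N(2).
Walk down from m=67:
  N(67)=1, N(66)=1, N(65)=2, N(64)=3, N(63)=5, N(62)=8, N(61)=13, N(60)=21, N(59)=34, N(58)=55, N(57)=89, N(56)=144, N(55)=233, N(54)=377, N(53)=610, N(52)=987, N(51)=1597, N(50)=2584, N(49)=4181, N(48)=6765, N(47)=10946, N(46)=17711, N(45)=28657, N(44)=46368, N(43)=75025, N(42)=121393, N(41)=196418, N(40)=317811, N(39)=514229, N(38)=832040, N(37)=1346269, N(36)=2178309, N(35)=3524578, N(34)=5702887, N(33)=9227465, N(32)=14930352, N(31)=24157817, N(30)=39088169, N(29)=63245986, N(28)=102334155, N(27)=165580141, N(26)=267914296, N(25)=433494437, N(24)=701408733, N(23)=1134903170
N(23) = 1134903170


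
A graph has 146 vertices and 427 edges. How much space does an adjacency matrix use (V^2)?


Adjacency matrix: V x V grid of entries
Space = V^2 = 146^2 = 146 * 146 = 21316


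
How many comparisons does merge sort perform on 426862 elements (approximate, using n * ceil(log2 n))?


Recursion depth: ceil(log2(426862)) = 19
Each recursion level merges n = 426862 elements
Total = 426862 * 19 = 8110378


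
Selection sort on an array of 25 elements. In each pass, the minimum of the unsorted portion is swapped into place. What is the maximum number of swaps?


Selection sort performs one swap per pass:
  Pass 1: find min in positions 0 to 24, swap with position 0
  Pass 2: find min in positions 1 to 24, swap with position 1
  Pass 3: find min in positions 2 to 24, swap with position 2
  Pass 4: find min in positions 3 to 24, swap with position 3
  Pass 5: find min in positions 4 to 24, swap with position 4
  ... (19 more passes)
Total passes (and swaps) = n - 1 = 25 - 1 = 24


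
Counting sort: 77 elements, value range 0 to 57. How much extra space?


n = 77 (output array)
k = 58 (count array for 58 distinct values)
Extra space = 77 + 58 = 135


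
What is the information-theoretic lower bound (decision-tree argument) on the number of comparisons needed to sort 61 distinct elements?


A binary decision tree of height h has at most 2^h leaves and needs at least n! of them, so h >= ceil(log2(n!)).
61! is far too large to multiply out, so use Stirling's series:
  ln(n!) ~ n ln n - n + (1/2) ln(2 pi n) + 1/(12n)  (error below 1/(360 n^3), negligible here)
  ln(61) = 4.1108739
  n ln n = 61 * 4.1108739 = 250.7633
  (1/2) ln(2 pi * 61) = (1/2) ln(383.2743) = 2.9744
  1/(12*61) = 0.0014
  ln(61!) ~ 250.7633 - 61 + 2.9744 + 0.0014 = 192.7391
Convert to base 2: log2(61!) = 192.7391 / ln 2 = 192.7391 / 0.69314718 = 278.0637
ceil(278.0637) = 279


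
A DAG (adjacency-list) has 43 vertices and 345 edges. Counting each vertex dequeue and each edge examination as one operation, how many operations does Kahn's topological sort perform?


V = 43 (vertex processing)
E = 345 (edge processing)
V + E = 43 + 345 = 388


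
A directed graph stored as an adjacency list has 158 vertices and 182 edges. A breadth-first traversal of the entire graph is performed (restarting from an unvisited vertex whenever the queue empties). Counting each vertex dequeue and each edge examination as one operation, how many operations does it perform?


A full BFS traversal dequeues each vertex once and examines each edge once.
Vertex visits: 158
Edge visits: 182
V + E = 158 + 182 = 340


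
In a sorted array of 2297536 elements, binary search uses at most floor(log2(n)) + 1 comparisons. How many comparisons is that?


Halving sequence: 2297536 -> 1148768 -> 574384 -> 287192 -> 143596 -> 71798 -> 35899 -> 17949 -> 8974 -> 4487 -> 2243 -> 1121 -> 560 -> 280 -> 140 -> 70 -> 35 -> 17 -> 8 -> 4 -> 2 -> 1
Number of halvings = 21
Max comparisons = 21 + 1 = 22


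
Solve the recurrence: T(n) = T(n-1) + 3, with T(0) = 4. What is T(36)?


Unrolling the recurrence:
T(36) = T(35) + 3
       = T(34) + 3 + 3
       = T(33) + 3*3
       ...
       = T(0) + 3*36
       = 4 + 108 = 112


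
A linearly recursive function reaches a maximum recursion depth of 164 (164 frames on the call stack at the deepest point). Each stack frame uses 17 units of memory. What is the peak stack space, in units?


Maximum recursion depth = 164 frames
Memory per frame = 17 units
Total stack space = depth * frame_size
= 164 * 17 = 2788


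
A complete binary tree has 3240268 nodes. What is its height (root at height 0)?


In a complete binary tree, level k holds nodes 2^k .. 2^(k+1)-1 (1-indexed).
Height = floor(log2(n)) = floor(log2(3240268)) = 21
Check: 2^21 = 2097152 <= 3240268 < 4194304 = 2^22


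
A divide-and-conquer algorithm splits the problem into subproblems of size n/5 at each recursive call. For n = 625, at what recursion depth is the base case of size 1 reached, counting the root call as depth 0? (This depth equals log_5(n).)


At each depth, the problem size is divided by 5:
  Depth 0: problem size = 625
  Depth 1: problem size = 125
  Depth 2: problem size = 25
  Depth 3: problem size = 5
  Depth 4: problem size = 1 (base case)
The base case is reached at depth log_5(625) = 4 (the tree has 5 levels counting depth 0, but the depth asked for is 4).
Recursion depth = 4


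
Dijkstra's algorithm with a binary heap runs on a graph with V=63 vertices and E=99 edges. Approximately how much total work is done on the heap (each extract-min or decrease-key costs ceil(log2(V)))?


Dijkstra with a binary heap: each vertex is extracted once, each edge may relax once.
Each heap operation costs O(log V).
V + E = 63 + 99 = 162
ceil(log2(63)) = 6 (since 2^5 = 32 < 63 <= 64 = 2^6)
Total heap work = (V+E) * ceil(log2(V)) = 162 * 6 = 972


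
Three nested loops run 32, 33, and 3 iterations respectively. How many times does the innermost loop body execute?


Loop 1 (outermost): 32 iterations
Loop 2 (middle): 33 iterations per outer
Loop 3 (innermost): 3 iterations per middle
Total = 32 * 33 * 3 = 3168


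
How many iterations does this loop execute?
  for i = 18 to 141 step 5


The loop variable i takes values starting at 18 and increments by 5 each iteration.
Sequence: i = 18, 23, 28, 33, 38, 43, 48, 53, 58, ...
The upper bound 141 is inclusive, so the count is floor((last - first) / step) + 1:
floor((141 - 18) / 5) + 1 = floor(123/5) + 1 = 24 + 1 = 25


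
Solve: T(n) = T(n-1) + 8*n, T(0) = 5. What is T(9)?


Expanding the recurrence:
T(9) = T(8) + 8*9
       = T(7) + 8*8 + 8*9
       ...
       = T(0) + 8*(1 + 2 + ... + 9)
       = 5 + 8 * 9*10/2
       = 5 + 8 * 45
       = 5 + 360 = 365


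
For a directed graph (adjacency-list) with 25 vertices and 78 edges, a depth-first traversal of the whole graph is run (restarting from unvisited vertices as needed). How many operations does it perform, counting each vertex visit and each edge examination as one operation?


A full DFS traversal visits each vertex once and examines each edge once.
V = 25
E = 78
Sum = 25 + 78 = 103


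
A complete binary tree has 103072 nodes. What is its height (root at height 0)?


In a complete binary tree, level k holds nodes 2^k .. 2^(k+1)-1 (1-indexed).
Height = floor(log2(n)) = floor(log2(103072)) = 16
Check: 2^16 = 65536 <= 103072 < 131072 = 2^17


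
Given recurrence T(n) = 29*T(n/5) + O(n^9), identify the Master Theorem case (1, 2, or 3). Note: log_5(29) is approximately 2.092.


Master Theorem parameters: a=29, b=5, c=9
log_b(a) = 2.092
Compare b^c with a: 5^9 = 1953125 > 29, so c > log_b(a).
Comparing c=9 vs log_b(a)=2.092:
9 > 2.092 => Case 3
Result: T(n) = O(n^9)
Master Theorem case = 3


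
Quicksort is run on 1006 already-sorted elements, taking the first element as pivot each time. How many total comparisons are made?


Sum of comparisons per partition:
1005 + 1004 + ... + 1 + 0
= 1006 * (1006 - 1) / 2
= 1006 * 1005 / 2
= 505515


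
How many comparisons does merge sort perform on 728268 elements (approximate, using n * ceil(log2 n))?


Recursion depth: ceil(log2(728268)) = 20
Each recursion level merges n = 728268 elements
Total = 728268 * 20 = 14565360


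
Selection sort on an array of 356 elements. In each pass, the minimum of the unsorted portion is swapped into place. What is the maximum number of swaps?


Selection sort performs one swap per pass:
  Pass 1: find min in positions 0 to 355, swap with position 0
  Pass 2: find min in positions 1 to 355, swap with position 1
  Pass 3: find min in positions 2 to 355, swap with position 2
  Pass 4: find min in positions 3 to 355, swap with position 3
  Pass 5: find min in positions 4 to 355, swap with position 4
  ... (350 more passes)
Total passes (and swaps) = n - 1 = 356 - 1 = 355


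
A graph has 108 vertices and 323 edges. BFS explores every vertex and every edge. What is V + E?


A full BFS traversal dequeues each vertex once and examines each edge once.
Vertex visits: 108
Edge visits: 323
V + E = 108 + 323 = 431


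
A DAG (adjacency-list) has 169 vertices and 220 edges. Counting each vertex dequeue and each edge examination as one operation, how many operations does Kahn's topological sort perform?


V = 169 (vertex processing)
E = 220 (edge processing)
V + E = 169 + 220 = 389


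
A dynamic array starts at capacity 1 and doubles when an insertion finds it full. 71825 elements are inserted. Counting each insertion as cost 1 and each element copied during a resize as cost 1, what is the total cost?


n = 71825
Insertion costs: 71825
Resizes copy 1, 2, 4, ... up to the largest power of 2 that is <= n-1 = 71824, i.e. 65536.
Copy costs = 1 + 2 + 4 + 8 + 16 + 32 + 64 + 128 + 256 + 512 + 1024 + 2048 + 4096 + 8192 + 16384 + 32768 + 65536 = 131071
Total = 71825 + 131071 = 202896


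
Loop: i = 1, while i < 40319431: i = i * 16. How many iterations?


i multiplies by 16 each step:
i = 1 -> 16 -> 256 -> 4096 -> 65536 -> 1048576 -> 16777216 -> 268435456 (stop)
Iterations = ceil(log_16(40319431)) = 7


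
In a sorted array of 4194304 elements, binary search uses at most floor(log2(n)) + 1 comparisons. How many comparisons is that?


Halving sequence: 4194304 -> 2097152 -> 1048576 -> 524288 -> 262144 -> 131072 -> 65536 -> 32768 -> 16384 -> 8192 -> 4096 -> 2048 -> 1024 -> 512 -> 256 -> 128 -> 64 -> 32 -> 16 -> 8 -> 4 -> 2 -> 1
Number of halvings = 22
Max comparisons = 22 + 1 = 23


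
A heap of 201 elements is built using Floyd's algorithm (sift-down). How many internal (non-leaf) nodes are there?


Leaf nodes occupy roughly half the array.
Sift-down is called for each internal node, starting from the last one.
Internal nodes = floor(n/2) = floor(201/2) = 100


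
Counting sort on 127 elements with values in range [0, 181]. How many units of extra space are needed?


Output array size: 127 (to store sorted result)
Count array size: 182 (one slot per possible value, range 0 to 181)
Total extra space = 127 + 182 = 309


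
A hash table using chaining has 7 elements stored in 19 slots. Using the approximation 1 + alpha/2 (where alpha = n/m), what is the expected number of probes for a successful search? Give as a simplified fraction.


Load factor alpha = n/m = 7/19
Expected probes = 1 + alpha/2 = 1 + 7/(2*19)
= 1 + 7/38
= 38/38 + 7/38
= 45/38


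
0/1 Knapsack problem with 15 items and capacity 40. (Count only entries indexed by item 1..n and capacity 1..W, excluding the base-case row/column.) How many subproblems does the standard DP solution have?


The DP table is indexed by (item, capacity).
Rows: 15 items
Columns: 40 capacity values (1 to W)
Total subproblems = 15 * 40 = 600


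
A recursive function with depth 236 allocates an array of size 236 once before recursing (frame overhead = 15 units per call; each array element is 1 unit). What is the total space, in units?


Array allocation: 236 units (allocated once)
Stack frames: 236 deep * 15 per frame = 3540 units
Total = 236 + 3540 = 3776


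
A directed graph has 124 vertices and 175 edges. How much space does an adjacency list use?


Adjacency list: one list head per vertex + one entry per edge
Vertex heads: 124
Edge entries: 175
Total = 124 + 175 = 299


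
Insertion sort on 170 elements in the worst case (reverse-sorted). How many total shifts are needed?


In the worst case (reverse-sorted), each element shifts past all previous:
  Element 1: 1 shifts
  Element 2: 2 shifts
  Element 3: 3 shifts
  Element 4: 4 shifts
  Element 5: 5 shifts
  ...
  Element 169: 169 shifts
Total = 1 + 2 + ... + 169
= 170*(170-1)/2 = 14365


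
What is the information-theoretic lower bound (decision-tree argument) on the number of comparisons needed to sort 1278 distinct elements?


A binary decision tree of height h has at most 2^h leaves and needs at least n! of them, so h >= ceil(log2(n!)).
1278! is far too large to multiply out, so use Stirling's series:
  ln(n!) ~ n ln n - n + (1/2) ln(2 pi n) + 1/(12n)  (error below 1/(360 n^3), negligible here)
  ln(1278) = 7.1530516
  n ln n = 1278 * 7.1530516 = 9141.5999
  (1/2) ln(2 pi * 1278) = (1/2) ln(8029.9108) = 4.4955
  1/(12*1278) = 0.0001
  ln(1278!) ~ 9141.5999 - 1278 + 4.4955 + 0.0001 = 7868.0955
Convert to base 2: log2(1278!) = 7868.0955 / ln 2 = 7868.0955 / 0.69314718 = 11351.2624
ceil(11351.2624) = 11352


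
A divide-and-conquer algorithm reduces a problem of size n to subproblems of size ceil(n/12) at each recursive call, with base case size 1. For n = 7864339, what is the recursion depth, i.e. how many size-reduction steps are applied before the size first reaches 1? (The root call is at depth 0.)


Each step divides the size by 12 (rounding up); after k steps the size is ceil(n/12^k), which equals 1 exactly when 12^k >= n.
So the depth is the smallest k with 12^k >= 7864339, i.e. ceil(log_12(7864339)).
12^6 = 2985984 < 7864339 <= 35831808 = 12^7
Recursion depth = 7


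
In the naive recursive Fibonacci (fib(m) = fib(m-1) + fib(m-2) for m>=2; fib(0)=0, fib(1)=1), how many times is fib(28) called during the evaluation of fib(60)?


Let N(m) = number of times fib(m) is called while evaluating fib(60).
N(60) = 1 (the initial call).
N(59) = 1 (only fib(60) calls it).
For 1 <= m <= 58: fib(m) is called by fib(m+1) and fib(m+2), so
  N(m) = N(m+1) + N(m+2).
fib(0) is called only by fib(2), so N(0) = N(2).
Walk down from m=60:
  N(60)=1, N(59)=1, N(58)=2, N(57)=3, N(56)=5, N(55)=8, N(54)=13, N(53)=21, N(52)=34, N(51)=55, N(50)=89, N(49)=144, N(48)=233, N(47)=377, N(46)=610, N(45)=987, N(44)=1597, N(43)=2584, N(42)=4181, N(41)=6765, N(40)=10946, N(39)=17711, N(38)=28657, N(37)=46368, N(36)=75025, N(35)=121393, N(34)=196418, N(33)=317811, N(32)=514229, N(31)=832040, N(30)=1346269, N(29)=2178309, N(28)=3524578
N(28) = 3524578


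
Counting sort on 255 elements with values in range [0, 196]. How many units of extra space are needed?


Output array size: 255 (to store sorted result)
Count array size: 197 (one slot per possible value, range 0 to 196)
Total extra space = 255 + 197 = 452


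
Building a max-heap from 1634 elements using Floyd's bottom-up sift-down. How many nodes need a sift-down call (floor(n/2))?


In a heap of 1634 elements (0-indexed array):
  Last element index: 1633
  Parent of last element: floor((1633 - 1) / 2) = 816
  Internal nodes: indices 0 to 816
  Count = floor(1634/2) = 817


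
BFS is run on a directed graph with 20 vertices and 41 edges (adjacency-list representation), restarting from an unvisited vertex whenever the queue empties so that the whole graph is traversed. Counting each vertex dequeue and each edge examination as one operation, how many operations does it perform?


A full BFS traversal dequeues each vertex exactly once and examines each directed edge exactly once.
V = 20 (vertex processing cost)
E = 41 (edge examination cost)
Total operations proportional to V + E = 20 + 41 = 61


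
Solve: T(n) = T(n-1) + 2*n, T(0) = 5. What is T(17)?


Expanding the recurrence:
T(17) = T(16) + 2*17
       = T(15) + 2*16 + 2*17
       ...
       = T(0) + 2*(1 + 2 + ... + 17)
       = 5 + 2 * 17*18/2
       = 5 + 2 * 153
       = 5 + 306 = 311


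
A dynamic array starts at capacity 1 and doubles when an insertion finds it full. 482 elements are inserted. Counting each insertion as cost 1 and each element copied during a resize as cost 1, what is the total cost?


n = 482
Insertion costs: 482
Resizes copy 1, 2, 4, ... up to the largest power of 2 that is <= n-1 = 481, i.e. 256.
Copy costs = 1 + 2 + 4 + 8 + 16 + 32 + 64 + 128 + 256 = 511
Total = 482 + 511 = 993


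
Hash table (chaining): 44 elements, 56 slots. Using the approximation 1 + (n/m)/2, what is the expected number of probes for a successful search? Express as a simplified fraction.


Computing expected probes:
alpha = 44/56
= 1 + alpha/2
= 1 + 44/(2*56)
= (2*56 + 44) / (2*56)
= 156/112 = 39/28


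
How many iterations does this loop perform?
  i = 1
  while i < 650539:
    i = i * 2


The loop variable doubles each iteration:
i = 1 -> 2 -> 4 -> 8 -> 16 -> 32 -> 64 -> 128 -> 256 -> 512 -> 1024 -> 2048 -> 4096 -> 8192 -> 16384 -> 32768 -> 65536 -> 131072 -> 262144 -> 524288 -> 1048576 (stop, 1048576 >= 650539)
Number of doublings = ceil(log2(650539)) = 20


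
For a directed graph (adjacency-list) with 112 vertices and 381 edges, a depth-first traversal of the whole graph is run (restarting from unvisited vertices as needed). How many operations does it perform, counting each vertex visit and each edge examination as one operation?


A full DFS traversal visits each vertex once and examines each edge once.
V = 112
E = 381
Sum = 112 + 381 = 493


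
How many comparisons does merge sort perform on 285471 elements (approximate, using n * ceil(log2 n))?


Recursion depth: ceil(log2(285471)) = 19
Each recursion level merges n = 285471 elements
Total = 285471 * 19 = 5423949


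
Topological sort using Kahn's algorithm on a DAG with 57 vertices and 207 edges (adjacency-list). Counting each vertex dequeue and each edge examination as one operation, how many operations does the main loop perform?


Kahn's algorithm:
  1. Compute in-degrees: O(V + E)
  2. Process queue: each vertex dequeued once (O(V))
     each edge examined once (O(E))
Total = V + E = 57 + 207 = 264


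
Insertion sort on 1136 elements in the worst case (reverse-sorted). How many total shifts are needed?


In the worst case (reverse-sorted), each element shifts past all previous:
  Element 1: 1 shifts
  Element 2: 2 shifts
  Element 3: 3 shifts
  Element 4: 4 shifts
  Element 5: 5 shifts
  ...
  Element 1135: 1135 shifts
Total = 1 + 2 + ... + 1135
= 1136*(1136-1)/2 = 644680


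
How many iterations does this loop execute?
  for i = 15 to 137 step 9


The loop variable i takes values starting at 15 and increments by 9 each iteration.
Sequence: i = 15, 24, 33, 42, 51, 60, 69, 78, 87, ...
The upper bound 137 is inclusive, so the count is floor((last - first) / step) + 1:
floor((137 - 15) / 9) + 1 = floor(122/9) + 1 = 13 + 1 = 14


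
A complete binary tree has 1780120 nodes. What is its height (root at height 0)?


In a complete binary tree, level k holds nodes 2^k .. 2^(k+1)-1 (1-indexed).
Height = floor(log2(n)) = floor(log2(1780120)) = 20
Check: 2^20 = 1048576 <= 1780120 < 2097152 = 2^21


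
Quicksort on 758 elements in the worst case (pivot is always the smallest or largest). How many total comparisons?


In the worst case, each partition step picks the worst pivot:
  Partition 1: 757 comparisons (n-1 elements to compare)
  Partition 2: 756 comparisons
  Partition 3: 755 comparisons
  Partition 4: 754 comparisons
  Partition 5: 753 comparisons
  ...
  Last partition: 0 comparisons
Total = (n-1) + (n-2) + ... + 1 + 0 = n*(n-1)/2
= 758*757/2 = 286903


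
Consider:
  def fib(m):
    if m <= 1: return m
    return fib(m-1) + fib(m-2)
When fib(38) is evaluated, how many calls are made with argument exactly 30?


Let N(m) = number of times fib(m) is called while evaluating fib(38).
N(38) = 1 (the initial call).
N(37) = 1 (only fib(38) calls it).
For 1 <= m <= 36: fib(m) is called by fib(m+1) and fib(m+2), so
  N(m) = N(m+1) + N(m+2).
fib(0) is called only by fib(2), so N(0) = N(2).
Walk down from m=38:
  N(38)=1, N(37)=1, N(36)=2, N(35)=3, N(34)=5, N(33)=8, N(32)=13, N(31)=21, N(30)=34
N(30) = 34


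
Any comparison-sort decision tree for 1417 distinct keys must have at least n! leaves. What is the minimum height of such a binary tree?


A binary decision tree of height h has at most 2^h leaves and needs at least n! of them, so h >= ceil(log2(n!)).
1417! is far too large to multiply out, so use Stirling's series:
  ln(n!) ~ n ln n - n + (1/2) ln(2 pi n) + 1/(12n)  (error below 1/(360 n^3), negligible here)
  ln(1417) = 7.2562972
  n ln n = 1417 * 7.2562972 = 10282.1731
  (1/2) ln(2 pi * 1417) = (1/2) ln(8903.2736) = 4.5471
  1/(12*1417) = 0.0001
  ln(1417!) ~ 10282.1731 - 1417 + 4.5471 + 0.0001 = 8869.7203
Convert to base 2: log2(1417!) = 8869.7203 / ln 2 = 8869.7203 / 0.69314718 = 12796.3015
ceil(12796.3015) = 12797


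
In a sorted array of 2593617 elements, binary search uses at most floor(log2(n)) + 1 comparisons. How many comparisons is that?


Halving sequence: 2593617 -> 1296808 -> 648404 -> 324202 -> 162101 -> 81050 -> 40525 -> 20262 -> 10131 -> 5065 -> 2532 -> 1266 -> 633 -> 316 -> 158 -> 79 -> 39 -> 19 -> 9 -> 4 -> 2 -> 1
Number of halvings = 21
Max comparisons = 21 + 1 = 22


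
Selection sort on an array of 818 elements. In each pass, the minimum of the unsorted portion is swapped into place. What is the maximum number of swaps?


Selection sort performs one swap per pass:
  Pass 1: find min in positions 0 to 817, swap with position 0
  Pass 2: find min in positions 1 to 817, swap with position 1
  Pass 3: find min in positions 2 to 817, swap with position 2
  Pass 4: find min in positions 3 to 817, swap with position 3
  Pass 5: find min in positions 4 to 817, swap with position 4
  ... (812 more passes)
Total passes (and swaps) = n - 1 = 818 - 1 = 817


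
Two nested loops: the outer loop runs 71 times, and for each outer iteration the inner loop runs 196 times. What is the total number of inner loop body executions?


Outer loop: 71 iterations
Inner loop: 196 iterations per outer iteration
Total = 71 * 196 = 13916


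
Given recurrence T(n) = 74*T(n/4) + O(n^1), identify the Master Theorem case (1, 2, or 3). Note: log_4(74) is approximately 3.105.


Master Theorem parameters: a=74, b=4, c=1
log_b(a) = 3.105
Compare b^c with a: 4^1 = 4 < 74, so c < log_b(a).
Comparing c=1 vs log_b(a)=3.105:
1 < 3.105 => Case 1
Result: T(n) = O(n^(log_4 74)) ~ O(n^3.105)
Master Theorem case = 1


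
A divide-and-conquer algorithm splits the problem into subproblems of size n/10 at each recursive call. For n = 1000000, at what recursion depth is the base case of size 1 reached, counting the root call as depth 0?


At each depth, the problem size is divided by 10:
  Depth 0: problem size = 1000000
  Depth 1: problem size = 100000
  Depth 2: problem size = 10000
  Depth 3: problem size = 1000
  Depth 4: problem size = 100
  Depth 5: problem size = 10
  Depth 6: problem size = 1 (base case)
The base case is reached at depth log_10(1000000) = 6 (the tree has 7 levels counting depth 0, but the depth asked for is 6).
Recursion depth = 6


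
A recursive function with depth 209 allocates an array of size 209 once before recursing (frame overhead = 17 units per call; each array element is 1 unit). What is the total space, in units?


Array allocation: 209 units (allocated once)
Stack frames: 209 deep * 17 per frame = 3553 units
Total = 209 + 3553 = 3762


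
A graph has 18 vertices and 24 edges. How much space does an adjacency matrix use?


Adjacency matrix: V x V grid of entries
Space = V^2 = 18^2 = 18 * 18 = 324


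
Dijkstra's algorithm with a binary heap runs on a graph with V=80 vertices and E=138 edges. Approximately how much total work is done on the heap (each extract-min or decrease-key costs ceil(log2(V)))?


Dijkstra with a binary heap: each vertex is extracted once, each edge may relax once.
Each heap operation costs O(log V).
V + E = 80 + 138 = 218
ceil(log2(80)) = 7 (since 2^6 = 64 < 80 <= 128 = 2^7)
Total heap work = (V+E) * ceil(log2(V)) = 218 * 7 = 1526


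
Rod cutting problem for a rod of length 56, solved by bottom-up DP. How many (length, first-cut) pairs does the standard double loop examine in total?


For each subproblem length i = 1..56, the inner loop considers i possible first cuts.
Total = 1 + 2 + ... + 56
= 56*(56+1)/2
= 56*57/2 = 1596


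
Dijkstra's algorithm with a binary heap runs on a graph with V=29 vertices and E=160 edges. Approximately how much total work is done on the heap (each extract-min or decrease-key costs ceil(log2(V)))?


Dijkstra with a binary heap: each vertex is extracted once, each edge may relax once.
Each heap operation costs O(log V).
V + E = 29 + 160 = 189
ceil(log2(29)) = 5 (since 2^4 = 16 < 29 <= 32 = 2^5)
Total heap work = (V+E) * ceil(log2(V)) = 189 * 5 = 945


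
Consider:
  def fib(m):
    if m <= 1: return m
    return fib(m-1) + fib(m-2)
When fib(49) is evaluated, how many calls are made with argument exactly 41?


Let N(m) = number of times fib(m) is called while evaluating fib(49).
N(49) = 1 (the initial call).
N(48) = 1 (only fib(49) calls it).
For 1 <= m <= 47: fib(m) is called by fib(m+1) and fib(m+2), so
  N(m) = N(m+1) + N(m+2).
fib(0) is called only by fib(2), so N(0) = N(2).
Walk down from m=49:
  N(49)=1, N(48)=1, N(47)=2, N(46)=3, N(45)=5, N(44)=8, N(43)=13, N(42)=21, N(41)=34
N(41) = 34


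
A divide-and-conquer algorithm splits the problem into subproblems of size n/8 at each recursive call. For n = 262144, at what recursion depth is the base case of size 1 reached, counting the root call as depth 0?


At each depth, the problem size is divided by 8:
  Depth 0: problem size = 262144
  Depth 1: problem size = 32768
  Depth 2: problem size = 4096
  Depth 3: problem size = 512
  Depth 4: problem size = 64
  Depth 5: problem size = 8
  Depth 6: problem size = 1 (base case)
The base case is reached at depth log_8(262144) = 6 (the tree has 7 levels counting depth 0, but the depth asked for is 6).
Recursion depth = 6


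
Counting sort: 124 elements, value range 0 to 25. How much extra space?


n = 124 (output array)
k = 26 (count array for 26 distinct values)
Extra space = 124 + 26 = 150


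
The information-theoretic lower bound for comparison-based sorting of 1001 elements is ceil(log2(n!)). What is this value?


A binary decision tree of height h has at most 2^h leaves and needs at least n! of them, so h >= ceil(log2(n!)).
1001! is far too large to multiply out, so use Stirling's series:
  ln(n!) ~ n ln n - n + (1/2) ln(2 pi n) + 1/(12n)  (error below 1/(360 n^3), negligible here)
  ln(1001) = 6.9087548
  n ln n = 1001 * 6.9087548 = 6915.6636
  (1/2) ln(2 pi * 1001) = (1/2) ln(6289.4685) = 4.3733
  1/(12*1001) = 0.0001
  ln(1001!) ~ 6915.6636 - 1001 + 4.3733 + 0.0001 = 5919.0370
Convert to base 2: log2(1001!) = 5919.0370 / ln 2 = 5919.0370 / 0.69314718 = 8539.3653
ceil(8539.3653) = 8540


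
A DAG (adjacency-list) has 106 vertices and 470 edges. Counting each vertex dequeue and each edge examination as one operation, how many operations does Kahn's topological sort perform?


V = 106 (vertex processing)
E = 470 (edge processing)
V + E = 106 + 470 = 576


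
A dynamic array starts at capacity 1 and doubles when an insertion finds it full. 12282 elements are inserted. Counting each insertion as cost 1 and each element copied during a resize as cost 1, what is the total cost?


n = 12282
Insertion costs: 12282
Resizes copy 1, 2, 4, ... up to the largest power of 2 that is <= n-1 = 12281, i.e. 8192.
Copy costs = 1 + 2 + 4 + 8 + 16 + 32 + 64 + 128 + 256 + 512 + 1024 + 2048 + 4096 + 8192 = 16383
Total = 12282 + 16383 = 28665


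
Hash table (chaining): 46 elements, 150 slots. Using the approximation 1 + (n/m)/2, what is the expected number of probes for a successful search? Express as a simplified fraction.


Computing expected probes:
alpha = 46/150
= 1 + alpha/2
= 1 + 46/(2*150)
= (2*150 + 46) / (2*150)
= 346/300 = 173/150


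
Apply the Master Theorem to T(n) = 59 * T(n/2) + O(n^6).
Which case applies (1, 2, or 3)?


The Master Theorem: T(n) = a*T(n/b) + O(n^c)
  a = 59, b = 2, c = 6
log_b(a) = log_2(59) ~ 5.883
Compare b^c with a: 2^6 = 64 > 59, so c > log_b(a).
Since c > log_b(a), Case 3 applies.
T(n) = O(n^6)
Master Theorem case = 3


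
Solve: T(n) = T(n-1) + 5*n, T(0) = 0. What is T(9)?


Expanding the recurrence:
T(9) = T(8) + 5*9
       = T(7) + 5*8 + 5*9
       ...
       = T(0) + 5*(1 + 2 + ... + 9)
       = 0 + 5 * 9*10/2
       = 0 + 5 * 45
       = 0 + 225 = 225


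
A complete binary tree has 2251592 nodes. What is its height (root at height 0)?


In a complete binary tree, level k holds nodes 2^k .. 2^(k+1)-1 (1-indexed).
Height = floor(log2(n)) = floor(log2(2251592)) = 21
Check: 2^21 = 2097152 <= 2251592 < 4194304 = 2^22


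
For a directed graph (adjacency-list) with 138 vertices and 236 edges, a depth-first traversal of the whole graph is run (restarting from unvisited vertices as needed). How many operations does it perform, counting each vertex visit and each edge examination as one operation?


A full DFS traversal visits each vertex once and examines each edge once.
V = 138
E = 236
Sum = 138 + 236 = 374


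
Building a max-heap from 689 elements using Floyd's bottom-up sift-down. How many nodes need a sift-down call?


In a heap of 689 elements (0-indexed array):
  Last element index: 688
  Parent of last element: floor((688 - 1) / 2) = 343
  Internal nodes: indices 0 to 343
  Count = floor(689/2) = 344


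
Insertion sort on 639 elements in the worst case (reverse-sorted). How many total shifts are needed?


In the worst case (reverse-sorted), each element shifts past all previous:
  Element 1: 1 shifts
  Element 2: 2 shifts
  Element 3: 3 shifts
  Element 4: 4 shifts
  Element 5: 5 shifts
  ...
  Element 638: 638 shifts
Total = 1 + 2 + ... + 638
= 639*(639-1)/2 = 203841


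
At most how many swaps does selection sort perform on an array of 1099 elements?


Each of the 1098 passes places one element in its final position.
Pass 1: swap minimum into position 0
Pass 2: swap minimum of remaining into position 1
...
Pass 1098: last two elements, one swap
Maximum swaps = 1099 - 1 = 1098


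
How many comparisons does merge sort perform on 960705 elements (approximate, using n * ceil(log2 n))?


Recursion depth: ceil(log2(960705)) = 20
Each recursion level merges n = 960705 elements
Total = 960705 * 20 = 19214100


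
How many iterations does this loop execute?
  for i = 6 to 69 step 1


The loop variable i takes values starting at 6 and increments by 1 each iteration.
Sequence: i = 6, 7, 8, 9, 10, 11, 12, 13, 14, ...
The upper bound 69 is inclusive, so the count is floor((last - first) / step) + 1:
floor((69 - 6) / 1) + 1 = floor(63/1) + 1 = 63 + 1 = 64


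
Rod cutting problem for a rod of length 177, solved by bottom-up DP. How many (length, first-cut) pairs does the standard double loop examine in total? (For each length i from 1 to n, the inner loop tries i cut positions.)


For each subproblem length i = 1..177, the inner loop considers i possible first cuts.
Total = 1 + 2 + ... + 177
= 177*(177+1)/2
= 177*178/2 = 15753


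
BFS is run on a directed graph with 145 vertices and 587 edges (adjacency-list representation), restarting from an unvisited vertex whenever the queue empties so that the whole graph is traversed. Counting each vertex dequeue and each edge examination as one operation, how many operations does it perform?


A full BFS traversal dequeues each vertex exactly once and examines each directed edge exactly once.
V = 145 (vertex processing cost)
E = 587 (edge examination cost)
Total operations proportional to V + E = 145 + 587 = 732


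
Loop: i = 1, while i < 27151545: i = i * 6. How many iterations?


i multiplies by 6 each step:
i = 1 -> 6 -> 36 -> 216 -> 1296 -> 7776 -> 46656 -> 279936 -> 1679616 -> 10077696 -> 60466176 (stop)
Iterations = ceil(log_6(27151545)) = 10


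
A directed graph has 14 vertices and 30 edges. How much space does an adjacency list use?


Adjacency list: one list head per vertex + one entry per edge
Vertex heads: 14
Edge entries: 30
Total = 14 + 30 = 44


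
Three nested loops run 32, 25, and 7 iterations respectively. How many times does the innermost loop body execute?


Loop 1 (outermost): 32 iterations
Loop 2 (middle): 25 iterations per outer
Loop 3 (innermost): 7 iterations per middle
Total = 32 * 25 * 7 = 5600


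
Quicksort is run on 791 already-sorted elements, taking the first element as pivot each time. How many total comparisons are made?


Sum of comparisons per partition:
790 + 789 + ... + 1 + 0
= 791 * (791 - 1) / 2
= 791 * 790 / 2
= 312445


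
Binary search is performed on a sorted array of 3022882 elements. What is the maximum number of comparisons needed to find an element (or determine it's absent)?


Binary search halves the search space each comparison:
  Step 1: search space = 3022882 -> 1511441
  Step 2: search space = 1511441 -> 755720
  Step 3: search space = 755720 -> 377860
  Step 4: search space = 377860 -> 188930
  Step 5: search space = 188930 -> 94465
  Step 6: search space = 94465 -> 47232
  Step 7: search space = 47232 -> 23616
  Step 8: search space = 23616 -> 11808
  Step 9: search space = 11808 -> 5904
  Step 10: search space = 5904 -> 2952
  Step 11: search space = 2952 -> 1476
  Step 12: search space = 1476 -> 738
  Step 13: search space = 738 -> 369
  Step 14: search space = 369 -> 184
  Step 15: search space = 184 -> 92
  Step 16: search space = 92 -> 46
  Step 17: search space = 46 -> 23
  Step 18: search space = 23 -> 11
  Step 19: search space = 11 -> 5
  Step 20: search space = 5 -> 2
  Step 21: search space = 2 -> 1
  Step 22: search space = 1 (final check)
Maximum comparisons = floor(log2(3022882)) + 1 = 21 + 1 = 22
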